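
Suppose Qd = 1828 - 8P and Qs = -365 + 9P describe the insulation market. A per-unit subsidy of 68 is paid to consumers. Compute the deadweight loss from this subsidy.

Deadweight loss = 9792

Pre-subsidy: 1828 - 8P = -365 + 9P gives P* = 129, Q* = 796.
With the rebate, buyers effectively pay Pb = Ps − 68, where Ps is the price sellers receive.
Demand in terms of Ps becomes Qd = 1828 − 8(Ps − 68) = 2372 - 8Ps. Setting this equal to supply: 2372 - 8Ps = -365 + 9Ps, so Ps = 161.
Buyers pay Pb = 161 − 68 = 93; Q' = -365 + 9·161 = 1084.
The subsidy expands output by 1084 − 796 = 288 past the efficient level; on those units the gap between marginal cost and willingness to pay runs from 0 up to 68.
DWL = ½ × 68 × 288 = 9792.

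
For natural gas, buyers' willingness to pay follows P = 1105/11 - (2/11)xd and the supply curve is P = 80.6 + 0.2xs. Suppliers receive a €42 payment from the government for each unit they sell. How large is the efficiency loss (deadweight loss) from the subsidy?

Deadweight loss = €2310

Pre-subsidy: 1105/11 - (2/11)x = 80.6 + 0.2x gives x* = 52 and P* = 91.
With the subsidy, sellers receive Ps = Pb + 42 for each unit, where Pb is the price buyers pay.
On the curves, Pb = 1105/11 - (2/11)x and Ps = 80.6 + 0.2x; the wedge Ps − Pb = 42 gives 80.6 + 0.2x − (1105/11 - (2/11)x) = 42, so x' = 162.
Then Pb = 1105/11 − (2/11)·162 = 71 and Ps = 80.6 + 0.2·162 = 113.
The subsidy expands output by 162 − 52 = 110 past the efficient level; on those units the gap between marginal cost and willingness to pay runs from 0 up to 42.
DWL = ½ × 42 × 110 = 2310.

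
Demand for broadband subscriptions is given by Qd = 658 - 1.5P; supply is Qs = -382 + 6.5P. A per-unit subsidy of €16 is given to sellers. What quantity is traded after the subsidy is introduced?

Q' = 482.5

Pre-subsidy: 658 - 1.5P = -382 + 6.5P gives P* = 130, Q* = 463.
With the subsidy, sellers receive Ps = Pb + 16 for each unit, where Pb is the price buyers pay.
Supply in terms of Pb becomes Qs = -382 + 6.5(Pb + 16) = -278 + 6.5Pb. Setting this equal to demand: 658 - 1.5Pb = -278 + 6.5Pb, so Pb = 117.
Sellers receive Ps = 117 + 16 = 133; Q' = 658 − 1.5·117 = 482.5.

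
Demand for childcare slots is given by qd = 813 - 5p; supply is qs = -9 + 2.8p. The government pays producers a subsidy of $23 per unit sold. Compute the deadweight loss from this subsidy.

Pre-subsidy: 813 - 5p = -9 + 2.8p gives p* = 1370/13, q* = 3719/13.
With the subsidy, sellers receive ps = pb + 23 for each unit, where pb is the price buyers pay.
Supply in terms of pb becomes qs = -9 + 2.8(pb + 23) = 55.4 + 2.8pb. Setting this equal to demand: 813 - 5pb = 55.4 + 2.8pb, so pb = 3788/39.
Sellers receive ps = 3788/39 + 23 = 4685/39; q' = 813 − 5·(3788/39) = 12767/39.
The subsidy expands output by 12767/39 − 3719/13 = 1610/39 past the efficient level; on those units the gap between marginal cost and willingness to pay runs from 0 up to 23.
DWL = ½ × 23 × 1610/39 = 18515/39.

Deadweight loss = 18515/39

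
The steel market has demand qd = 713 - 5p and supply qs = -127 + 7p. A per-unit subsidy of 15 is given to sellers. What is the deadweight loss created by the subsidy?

Pre-subsidy: 713 - 5p = -127 + 7p gives p* = 70, q* = 363.
With the subsidy, sellers receive ps = pb + 15 for each unit, where pb is the price buyers pay.
Supply in terms of pb becomes qs = -127 + 7(pb + 15) = -22 + 7pb. Setting this equal to demand: 713 - 5pb = -22 + 7pb, so pb = 61.25.
Sellers receive ps = 61.25 + 15 = 76.25; q' = 713 − 5·61.25 = 406.75.
The subsidy expands output by 406.75 − 363 = 43.75 past the efficient level; on those units the gap between marginal cost and willingness to pay runs from 0 up to 15.
DWL = ½ × 15 × 43.75 = 328.125.

Deadweight loss = 328.125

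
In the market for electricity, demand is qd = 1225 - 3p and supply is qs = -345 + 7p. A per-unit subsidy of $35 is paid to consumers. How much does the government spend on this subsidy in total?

Pre-subsidy: 1225 - 3p = -345 + 7p gives p* = 157, q* = 754.
With the rebate, buyers effectively pay pb = ps − 35, where ps is the price sellers receive.
Demand in terms of ps becomes qd = 1225 − 3(ps − 35) = 1330 - 3ps. Setting this equal to supply: 1330 - 3ps = -345 + 7ps, so ps = 167.5.
Buyers pay pb = 167.5 − 35 = 132.5; q' = -345 + 7·167.5 = 827.5.
Government outlay = subsidy × quantity = 35 × 827.5 = 28962.5.

Government cost = $28962.5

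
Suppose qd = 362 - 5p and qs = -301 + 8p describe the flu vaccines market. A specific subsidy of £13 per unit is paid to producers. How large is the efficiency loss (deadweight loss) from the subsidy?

Deadweight loss = £260

Pre-subsidy: 362 - 5p = -301 + 8p gives p* = 51, q* = 107.
With the subsidy, sellers receive ps = pb + 13 for each unit, where pb is the price buyers pay.
Supply in terms of pb becomes qs = -301 + 8(pb + 13) = -197 + 8pb. Setting this equal to demand: 362 - 5pb = -197 + 8pb, so pb = 43.
Sellers receive ps = 43 + 13 = 56; q' = 362 − 5·43 = 147.
The subsidy expands output by 147 − 107 = 40 past the efficient level; on those units the gap between marginal cost and willingness to pay runs from 0 up to 13.
DWL = ½ × 13 × 40 = 260.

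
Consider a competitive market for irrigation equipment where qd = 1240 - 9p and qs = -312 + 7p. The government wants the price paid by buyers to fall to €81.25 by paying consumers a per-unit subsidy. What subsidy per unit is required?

Required subsidy s = €36 per unit

At a buyer price of 81.25, quantity demanded is 1240 − 9·81.25 = 508.75.
Sellers supply 508.75 only when they receive ps with -312 + 7·ps = 508.75, i.e. ps = 117.25.
s = ps − pb = 117.25 − 81.25 = 36.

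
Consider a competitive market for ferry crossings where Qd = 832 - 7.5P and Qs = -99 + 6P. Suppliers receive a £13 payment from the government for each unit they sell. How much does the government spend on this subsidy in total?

Government cost = 41899/9

Pre-subsidy: 832 - 7.5P = -99 + 6P gives P* = 1862/27, Q* = 2833/9.
With the subsidy, sellers receive Ps = Pb + 13 for each unit, where Pb is the price buyers pay.
Supply in terms of Pb becomes Qs = -99 + 6(Pb + 13) = -21 + 6Pb. Setting this equal to demand: 832 - 7.5Pb = -21 + 6Pb, so Pb = 1706/27.
Sellers receive Ps = 1706/27 + 13 = 2057/27; Q' = 832 − 7.5·(1706/27) = 3223/9.
Government outlay = subsidy × quantity = 13 × 3223/9 = 41899/9.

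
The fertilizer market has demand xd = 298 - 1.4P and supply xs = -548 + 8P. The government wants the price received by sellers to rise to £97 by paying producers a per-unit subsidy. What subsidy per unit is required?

Required subsidy s = £47 per unit

At a seller price of 97, quantity supplied is -548 + 8·97 = 228.
Buyers absorb 228 only when they pay Pb with 298 − 1.4·Pb = 228, i.e. Pb = 50.
s = Ps − Pb = 97 − 50 = 47.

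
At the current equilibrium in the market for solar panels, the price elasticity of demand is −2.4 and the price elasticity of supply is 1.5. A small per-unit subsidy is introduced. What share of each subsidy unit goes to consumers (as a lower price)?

For a small subsidy around the equilibrium, the benefit split depends on the relative slopes, which at a point are proportional to the elasticities.
Buyer share = εs/(εs + |εd|) = 1.5/(1.5 + 2.4) = 5/13; seller share = |εd|/(εs + |εd|) = 8/13.

Consumer share = 5/13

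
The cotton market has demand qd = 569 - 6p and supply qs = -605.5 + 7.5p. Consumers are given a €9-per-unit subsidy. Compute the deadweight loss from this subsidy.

Deadweight loss = €135

Pre-subsidy: 569 - 6p = -605.5 + 7.5p gives p* = 87, q* = 47.
With the rebate, buyers effectively pay pb = ps − 9, where ps is the price sellers receive.
Demand in terms of ps becomes qd = 569 − 6(ps − 9) = 623 - 6ps. Setting this equal to supply: 623 - 6ps = -605.5 + 7.5ps, so ps = 91.
Buyers pay pb = 91 − 9 = 82; q' = -605.5 + 7.5·91 = 77.
The subsidy expands output by 77 − 47 = 30 past the efficient level; on those units the gap between marginal cost and willingness to pay runs from 0 up to 9.
DWL = ½ × 9 × 30 = 135.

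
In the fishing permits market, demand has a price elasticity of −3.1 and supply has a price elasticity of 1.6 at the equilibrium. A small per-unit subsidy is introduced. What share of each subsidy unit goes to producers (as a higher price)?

Producer share = 31/47

For a small subsidy around the equilibrium, the benefit split depends on the relative slopes, which at a point are proportional to the elasticities.
Buyer share = εs/(εs + |εd|) = 1.6/(1.6 + 3.1) = 16/47; seller share = |εd|/(εs + |εd|) = 31/47.
So producers capture 31/47 of the subsidy.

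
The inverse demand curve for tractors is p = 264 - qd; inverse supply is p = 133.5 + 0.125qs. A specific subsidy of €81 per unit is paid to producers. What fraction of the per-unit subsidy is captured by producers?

Producer share = 1/9

Pre-subsidy: 264 - q = 133.5 + 0.125q gives q* = 116 and p* = 148.
With the subsidy, sellers receive ps = pb + 81 for each unit, where pb is the price buyers pay.
On the curves, pb = 264 - q and ps = 133.5 + 0.125q; the wedge ps − pb = 81 gives 133.5 + 0.125q − (264 - q) = 81, so q' = 188.
Then pb = 264 − 1·188 = 76 and ps = 133.5 + 0.125·188 = 157.
Buyers' price falls by p* − pb = 148 − 76 = 72; sellers' price rises by ps − p* = 157 − 148 = 9.
So producers capture 9/81 = 1/9 of each unit of subsidy.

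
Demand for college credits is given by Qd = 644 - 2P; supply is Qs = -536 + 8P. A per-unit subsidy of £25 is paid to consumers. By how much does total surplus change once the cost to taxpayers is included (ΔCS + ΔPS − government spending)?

Net change in total surplus = -£500

Pre-subsidy: 644 - 2P = -536 + 8P gives P* = 118, Q* = 408.
With the rebate, buyers effectively pay Pb = Ps − 25, where Ps is the price sellers receive.
Demand in terms of Ps becomes Qd = 644 − 2(Ps − 25) = 694 - 2Ps. Setting this equal to supply: 694 - 2Ps = -536 + 8Ps, so Ps = 123.
Buyers pay Pb = 123 − 25 = 98; Q' = -536 + 8·123 = 448.
ΔCS = ½(408 + 448)(118 − 98) = 8560; ΔPS = ½(408 + 448)(123 − 118) = 2140.
Government spending = 25 × 448 = 11200.
Net change = 8560 + 2140 − 11200 = -500. The loss equals the DWL triangle ½·25·40.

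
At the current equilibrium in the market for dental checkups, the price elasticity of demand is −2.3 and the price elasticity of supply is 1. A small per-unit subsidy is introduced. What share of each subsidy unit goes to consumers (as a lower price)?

Consumer share = 10/33

For a small subsidy around the equilibrium, the benefit split depends on the relative slopes, which at a point are proportional to the elasticities.
Buyer share = εs/(εs + |εd|) = 1/(1 + 2.3) = 10/33; seller share = |εd|/(εs + |εd|) = 23/33.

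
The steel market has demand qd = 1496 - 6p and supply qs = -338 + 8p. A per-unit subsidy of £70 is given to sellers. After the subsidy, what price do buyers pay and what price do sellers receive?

Buyers pay £91; sellers receive £161

Pre-subsidy: 1496 - 6p = -338 + 8p gives p* = 131, q* = 710.
With the subsidy, sellers receive ps = pb + 70 for each unit, where pb is the price buyers pay.
Supply in terms of pb becomes qs = -338 + 8(pb + 70) = 222 + 8pb. Setting this equal to demand: 1496 - 6pb = 222 + 8pb, so pb = 91.
Sellers receive ps = 91 + 70 = 161; q' = 1496 − 6·91 = 950.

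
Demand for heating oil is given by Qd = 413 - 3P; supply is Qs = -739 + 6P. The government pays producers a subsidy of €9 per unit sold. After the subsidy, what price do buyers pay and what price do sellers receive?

Pre-subsidy: 413 - 3P = -739 + 6P gives P* = 128, Q* = 29.
With the subsidy, sellers receive Ps = Pb + 9 for each unit, where Pb is the price buyers pay.
Supply in terms of Pb becomes Qs = -739 + 6(Pb + 9) = -685 + 6Pb. Setting this equal to demand: 413 - 3Pb = -685 + 6Pb, so Pb = 122.
Sellers receive Ps = 122 + 9 = 131; Q' = 413 − 3·122 = 47.

Buyers pay €122; sellers receive €131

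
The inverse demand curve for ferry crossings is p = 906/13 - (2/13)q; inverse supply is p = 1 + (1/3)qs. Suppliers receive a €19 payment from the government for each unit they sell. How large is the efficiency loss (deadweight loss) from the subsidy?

Pre-subsidy: 906/13 - (2/13)q = 1 + (1/3)q gives q* = 141 and p* = 48.
With the subsidy, sellers receive ps = pb + 19 for each unit, where pb is the price buyers pay.
On the curves, pb = 906/13 - (2/13)q and ps = 1 + (1/3)q; the wedge ps − pb = 19 gives 1 + (1/3)q − (906/13 - (2/13)q) = 19, so q' = 180.
Then pb = 906/13 − (2/13)·180 = 42 and ps = 1 + (1/3)·180 = 61.
The subsidy expands output by 180 − 141 = 39 past the efficient level; on those units the gap between marginal cost and willingness to pay runs from 0 up to 19.
DWL = ½ × 19 × 39 = 370.5.

Deadweight loss = €370.5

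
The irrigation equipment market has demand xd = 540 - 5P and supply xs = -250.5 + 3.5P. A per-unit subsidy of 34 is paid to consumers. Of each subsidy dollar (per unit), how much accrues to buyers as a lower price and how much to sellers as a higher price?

Buyers gain 14 per unit; sellers gain 20 per unit

Pre-subsidy: 540 - 5P = -250.5 + 3.5P gives P* = 93, x* = 75.
With the rebate, buyers effectively pay Pb = Ps − 34, where Ps is the price sellers receive.
Demand in terms of Ps becomes xd = 540 − 5(Ps − 34) = 710 - 5Ps. Setting this equal to supply: 710 - 5Ps = -250.5 + 3.5Ps, so Ps = 113.
Buyers pay Pb = 113 − 34 = 79; x' = -250.5 + 3.5·113 = 145.
Buyers' price falls by P* − Pb = 93 − 79 = 14; sellers' price rises by Ps − P* = 113 − 93 = 20.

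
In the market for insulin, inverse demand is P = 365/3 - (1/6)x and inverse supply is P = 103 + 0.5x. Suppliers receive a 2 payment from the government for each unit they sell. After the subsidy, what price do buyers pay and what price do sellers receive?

Buyers pay 116.5; sellers receive 118.5

Pre-subsidy: 365/3 - (1/6)x = 103 + 0.5x gives x* = 28 and P* = 117.
With the subsidy, sellers receive Ps = Pb + 2 for each unit, where Pb is the price buyers pay.
On the curves, Pb = 365/3 - (1/6)x and Ps = 103 + 0.5x; the wedge Ps − Pb = 2 gives 103 + 0.5x − (365/3 - (1/6)x) = 2, so x' = 31.
Then Pb = 365/3 − (1/6)·31 = 116.5 and Ps = 103 + 0.5·31 = 118.5.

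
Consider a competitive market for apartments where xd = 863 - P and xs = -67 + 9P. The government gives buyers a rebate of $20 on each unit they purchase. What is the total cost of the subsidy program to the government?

Government cost = $15760

Pre-subsidy: 863 - P = -67 + 9P gives P* = 93, x* = 770.
With the rebate, buyers effectively pay Pb = Ps − 20, where Ps is the price sellers receive.
Demand in terms of Ps becomes xd = 863 − 1(Ps − 20) = 883 - Ps. Setting this equal to supply: 883 - Ps = -67 + 9Ps, so Ps = 95.
Buyers pay Pb = 95 − 20 = 75; x' = -67 + 9·95 = 788.
Government outlay = subsidy × quantity = 20 × 788 = 15760.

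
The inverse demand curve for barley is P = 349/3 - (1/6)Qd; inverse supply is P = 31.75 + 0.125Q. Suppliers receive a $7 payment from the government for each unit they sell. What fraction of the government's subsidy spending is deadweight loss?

Pre-subsidy: 349/3 - (1/6)Q = 31.75 + 0.125Q gives Q* = 290 and P* = 68.
With the subsidy, sellers receive Ps = Pb + 7 for each unit, where Pb is the price buyers pay.
On the curves, Pb = 349/3 - (1/6)Q and Ps = 31.75 + 0.125Q; the wedge Ps − Pb = 7 gives 31.75 + 0.125Q − (349/3 - (1/6)Q) = 7, so Q' = 314.
Then Pb = 349/3 − (1/6)·314 = 64 and Ps = 31.75 + 0.125·314 = 71.
ΔCS = ½(290 + 314)(68 − 64) = 1208; ΔPS = ½(290 + 314)(71 − 68) = 906.
Government spending = 7 × 314 = 2198.
DWL = ½ × 7 × (314 − 290) = 84; fraction = 84 / 2198 = 6/157.

DWL / government spending = 6/157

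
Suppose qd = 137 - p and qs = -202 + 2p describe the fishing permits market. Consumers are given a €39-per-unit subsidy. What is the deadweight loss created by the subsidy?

Deadweight loss = €507

Pre-subsidy: 137 - p = -202 + 2p gives p* = 113, q* = 24.
With the rebate, buyers effectively pay pb = ps − 39, where ps is the price sellers receive.
Demand in terms of ps becomes qd = 137 − 1(ps − 39) = 176 - ps. Setting this equal to supply: 176 - ps = -202 + 2ps, so ps = 126.
Buyers pay pb = 126 − 39 = 87; q' = -202 + 2·126 = 50.
The subsidy expands output by 50 − 24 = 26 past the efficient level; on those units the gap between marginal cost and willingness to pay runs from 0 up to 39.
DWL = ½ × 39 × 26 = 507.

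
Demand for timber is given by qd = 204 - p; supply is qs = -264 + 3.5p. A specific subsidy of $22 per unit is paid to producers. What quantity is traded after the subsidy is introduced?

Pre-subsidy: 204 - p = -264 + 3.5p gives p* = 104, q* = 100.
With the subsidy, sellers receive ps = pb + 22 for each unit, where pb is the price buyers pay.
Supply in terms of pb becomes qs = -264 + 3.5(pb + 22) = -187 + 3.5pb. Setting this equal to demand: 204 - pb = -187 + 3.5pb, so pb = 782/9.
Sellers receive ps = 782/9 + 22 = 980/9; q' = 204 − 1·(782/9) = 1054/9.

q' = 1054/9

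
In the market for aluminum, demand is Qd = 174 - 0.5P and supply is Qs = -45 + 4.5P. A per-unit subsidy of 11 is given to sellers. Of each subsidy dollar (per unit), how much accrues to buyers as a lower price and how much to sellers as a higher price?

Pre-subsidy: 174 - 0.5P = -45 + 4.5P gives P* = 43.8, Q* = 152.1.
With the subsidy, sellers receive Ps = Pb + 11 for each unit, where Pb is the price buyers pay.
Supply in terms of Pb becomes Qs = -45 + 4.5(Pb + 11) = 4.5 + 4.5Pb. Setting this equal to demand: 174 - 0.5Pb = 4.5 + 4.5Pb, so Pb = 33.9.
Sellers receive Ps = 33.9 + 11 = 44.9; Q' = 174 − 0.5·33.9 = 157.05.
Buyers' price falls by P* − Pb = 43.8 − 33.9 = 9.9; sellers' price rises by Ps − P* = 44.9 − 43.8 = 1.1.

Buyers gain 9.9 per unit; sellers gain 1.1 per unit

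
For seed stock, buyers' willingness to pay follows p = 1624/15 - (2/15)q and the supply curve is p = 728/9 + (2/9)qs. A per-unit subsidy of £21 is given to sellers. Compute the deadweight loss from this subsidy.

Pre-subsidy: 1624/15 - (2/15)q = 728/9 + (2/9)q gives q* = 77 and p* = 98.
With the subsidy, sellers receive ps = pb + 21 for each unit, where pb is the price buyers pay.
On the curves, pb = 1624/15 - (2/15)q and ps = 728/9 + (2/9)q; the wedge ps − pb = 21 gives 728/9 + (2/9)q − (1624/15 - (2/15)q) = 21, so q' = 136.0625.
Then pb = 1624/15 − (2/15)·136.0625 = 90.125 and ps = 728/9 + (2/9)·136.0625 = 111.125.
The subsidy expands output by 136.0625 − 77 = 59.0625 past the efficient level; on those units the gap between marginal cost and willingness to pay runs from 0 up to 21.
DWL = ½ × 21 × 59.0625 = 620.15625.

Deadweight loss = £620.15625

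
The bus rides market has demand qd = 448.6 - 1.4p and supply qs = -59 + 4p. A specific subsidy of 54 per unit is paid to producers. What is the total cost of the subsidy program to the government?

Pre-subsidy: 448.6 - 1.4p = -59 + 4p gives p* = 94, q* = 317.
With the subsidy, sellers receive ps = pb + 54 for each unit, where pb is the price buyers pay.
Supply in terms of pb becomes qs = -59 + 4(pb + 54) = 157 + 4pb. Setting this equal to demand: 448.6 - 1.4pb = 157 + 4pb, so pb = 54.
Sellers receive ps = 54 + 54 = 108; q' = 448.6 − 1.4·54 = 373.
Government outlay = subsidy × quantity = 54 × 373 = 20142.

Government cost = 20142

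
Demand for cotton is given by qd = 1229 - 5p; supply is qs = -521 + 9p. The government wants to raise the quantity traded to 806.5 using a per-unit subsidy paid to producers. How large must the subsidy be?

Required subsidy s = 63 per unit

At q = 806.5, invert demand for the buyer price: pb = (1229 − 806.5)/5 = 84.5; invert supply for the seller price: ps = (806.5 − (-521))/9 = 147.5.
The subsidy must fill the gap: s = ps − pb = 147.5 − 84.5 = 63.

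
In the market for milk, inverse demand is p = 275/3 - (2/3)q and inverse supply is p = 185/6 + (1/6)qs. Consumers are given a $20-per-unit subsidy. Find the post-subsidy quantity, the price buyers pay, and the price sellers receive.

Pre-subsidy: 275/3 - (2/3)q = 185/6 + (1/6)q gives q* = 73 and p* = 43.
With the rebate, buyers effectively pay pb = ps − 20, where ps is the price sellers receive.
On the curves, pb = 275/3 - (2/3)q and ps = 185/6 + (1/6)q; the wedge ps − pb = 20 gives 185/6 + (1/6)q − (275/3 - (2/3)q) = 20, so q' = 97.
Then pb = 275/3 − (2/3)·97 = 27 and ps = 185/6 + (1/6)·97 = 47.

q' = 97; buyers pay $27; sellers receive $47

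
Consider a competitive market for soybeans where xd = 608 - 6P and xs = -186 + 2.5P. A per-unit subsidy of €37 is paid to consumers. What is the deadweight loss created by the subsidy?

Deadweight loss = 20535/17

Pre-subsidy: 608 - 6P = -186 + 2.5P gives P* = 1588/17, x* = 808/17.
With the rebate, buyers effectively pay Pb = Ps − 37, where Ps is the price sellers receive.
Demand in terms of Ps becomes xd = 608 − 6(Ps − 37) = 830 - 6Ps. Setting this equal to supply: 830 - 6Ps = -186 + 2.5Ps, so Ps = 2032/17.
Buyers pay Pb = 2032/17 − 37 = 1403/17; x' = -186 + 2.5·(2032/17) = 1918/17.
The subsidy expands output by 1918/17 − 808/17 = 1110/17 past the efficient level; on those units the gap between marginal cost and willingness to pay runs from 0 up to 37.
DWL = ½ × 37 × 1110/17 = 20535/17.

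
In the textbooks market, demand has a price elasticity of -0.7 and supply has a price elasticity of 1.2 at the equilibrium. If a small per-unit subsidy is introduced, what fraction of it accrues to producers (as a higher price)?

For a small subsidy around the equilibrium, the benefit split depends on the relative slopes, which at a point are proportional to the elasticities.
Buyer share = εs/(εs + |εd|) = 1.2/(1.2 + 0.7) = 12/19; seller share = |εd|/(εs + |εd|) = 7/19.
So producers capture 7/19 of the subsidy.

Producer share = 7/19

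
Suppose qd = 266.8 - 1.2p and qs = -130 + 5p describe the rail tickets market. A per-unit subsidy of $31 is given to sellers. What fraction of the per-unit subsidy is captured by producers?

Producer share = 6/31

Pre-subsidy: 266.8 - 1.2p = -130 + 5p gives p* = 64, q* = 190.
With the subsidy, sellers receive ps = pb + 31 for each unit, where pb is the price buyers pay.
Supply in terms of pb becomes qs = -130 + 5(pb + 31) = 25 + 5pb. Setting this equal to demand: 266.8 - 1.2pb = 25 + 5pb, so pb = 39.
Sellers receive ps = 39 + 31 = 70; q' = 266.8 − 1.2·39 = 220.
Buyers' price falls by p* − pb = 64 − 39 = 25; sellers' price rises by ps − p* = 70 − 64 = 6.
So producers capture 6/31 = 6/31 of each unit of subsidy.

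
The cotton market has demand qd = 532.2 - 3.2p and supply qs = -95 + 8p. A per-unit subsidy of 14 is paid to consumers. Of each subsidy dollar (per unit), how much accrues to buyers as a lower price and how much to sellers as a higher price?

Buyers gain 10 per unit; sellers gain 4 per unit

Pre-subsidy: 532.2 - 3.2p = -95 + 8p gives p* = 56, q* = 353.
With the rebate, buyers effectively pay pb = ps − 14, where ps is the price sellers receive.
Demand in terms of ps becomes qd = 532.2 − 3.2(ps − 14) = 577 - 3.2ps. Setting this equal to supply: 577 - 3.2ps = -95 + 8ps, so ps = 60.
Buyers pay pb = 60 − 14 = 46; q' = -95 + 8·60 = 385.
Buyers' price falls by p* − pb = 56 − 46 = 10; sellers' price rises by ps − p* = 60 − 56 = 4.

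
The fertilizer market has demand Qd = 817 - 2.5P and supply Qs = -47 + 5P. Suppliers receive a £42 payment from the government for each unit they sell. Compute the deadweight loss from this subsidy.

Deadweight loss = £1470

Pre-subsidy: 817 - 2.5P = -47 + 5P gives P* = 115.2, Q* = 529.
With the subsidy, sellers receive Ps = Pb + 42 for each unit, where Pb is the price buyers pay.
Supply in terms of Pb becomes Qs = -47 + 5(Pb + 42) = 163 + 5Pb. Setting this equal to demand: 817 - 2.5Pb = 163 + 5Pb, so Pb = 87.2.
Sellers receive Ps = 87.2 + 42 = 129.2; Q' = 817 − 2.5·87.2 = 599.
The subsidy expands output by 599 − 529 = 70 past the efficient level; on those units the gap between marginal cost and willingness to pay runs from 0 up to 42.
DWL = ½ × 42 × 70 = 1470.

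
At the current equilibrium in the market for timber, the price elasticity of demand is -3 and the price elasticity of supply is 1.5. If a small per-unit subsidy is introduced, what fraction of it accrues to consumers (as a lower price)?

For a small subsidy around the equilibrium, the benefit split depends on the relative slopes, which at a point are proportional to the elasticities.
Buyer share = εs/(εs + |εd|) = 1.5/(1.5 + 3) = 1/3; seller share = |εd|/(εs + |εd|) = 2/3.

Consumer share = 1/3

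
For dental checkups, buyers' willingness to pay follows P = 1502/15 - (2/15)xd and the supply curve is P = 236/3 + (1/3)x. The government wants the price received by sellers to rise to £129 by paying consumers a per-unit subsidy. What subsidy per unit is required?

Required subsidy s = £49 per unit

At a seller price of 129, quantity supplied is -236 + 3·129 = 151.
Buyers absorb 151 only when they pay Pb = 1502/15 − (2/15)·151 = 80.
s = Ps − Pb = 129 − 80 = 49.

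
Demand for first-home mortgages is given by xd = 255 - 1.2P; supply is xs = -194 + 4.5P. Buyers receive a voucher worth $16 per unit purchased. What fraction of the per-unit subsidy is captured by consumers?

Consumer share = 15/19

Pre-subsidy: 255 - 1.2P = -194 + 4.5P gives P* = 4490/57, x* = 3049/19.
With the rebate, buyers effectively pay Pb = Ps − 16, where Ps is the price sellers receive.
Demand in terms of Ps becomes xd = 255 − 1.2(Ps − 16) = 274.2 - 1.2Ps. Setting this equal to supply: 274.2 - 1.2Ps = -194 + 4.5Ps, so Ps = 4682/57.
Buyers pay Pb = 4682/57 − 16 = 3770/57; x' = -194 + 4.5·(4682/57) = 3337/19.
Buyers' price falls by P* − Pb = 4490/57 − 3770/57 = 240/19; sellers' price rises by Ps − P* = 4682/57 − 4490/57 = 64/19.
So consumers capture (240/19)/16 = 15/19 of each unit of subsidy.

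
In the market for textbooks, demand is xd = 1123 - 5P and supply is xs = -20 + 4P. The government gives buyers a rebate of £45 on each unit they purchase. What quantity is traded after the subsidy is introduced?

Pre-subsidy: 1123 - 5P = -20 + 4P gives P* = 127, x* = 488.
With the rebate, buyers effectively pay Pb = Ps − 45, where Ps is the price sellers receive.
Demand in terms of Ps becomes xd = 1123 − 5(Ps − 45) = 1348 - 5Ps. Setting this equal to supply: 1348 - 5Ps = -20 + 4Ps, so Ps = 152.
Buyers pay Pb = 152 − 45 = 107; x' = -20 + 4·152 = 588.

x' = 588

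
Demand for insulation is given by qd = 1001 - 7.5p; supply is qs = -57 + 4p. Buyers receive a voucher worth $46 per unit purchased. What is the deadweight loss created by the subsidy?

Pre-subsidy: 1001 - 7.5p = -57 + 4p gives p* = 92, q* = 311.
With the rebate, buyers effectively pay pb = ps − 46, where ps is the price sellers receive.
Demand in terms of ps becomes qd = 1001 − 7.5(ps − 46) = 1346 - 7.5ps. Setting this equal to supply: 1346 - 7.5ps = -57 + 4ps, so ps = 122.
Buyers pay pb = 122 − 46 = 76; q' = -57 + 4·122 = 431.
The subsidy expands output by 431 − 311 = 120 past the efficient level; on those units the gap between marginal cost and willingness to pay runs from 0 up to 46.
DWL = ½ × 46 × 120 = 2760.

Deadweight loss = $2760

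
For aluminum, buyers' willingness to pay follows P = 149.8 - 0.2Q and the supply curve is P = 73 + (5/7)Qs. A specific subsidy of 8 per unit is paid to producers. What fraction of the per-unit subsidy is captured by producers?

Pre-subsidy: 149.8 - 0.2Q = 73 + (5/7)Q gives Q* = 84 and P* = 133.
With the subsidy, sellers receive Ps = Pb + 8 for each unit, where Pb is the price buyers pay.
On the curves, Pb = 149.8 - 0.2Q and Ps = 73 + (5/7)Q; the wedge Ps − Pb = 8 gives 73 + (5/7)Q − (149.8 - 0.2Q) = 8, so Q' = 92.75.
Then Pb = 149.8 − 0.2·92.75 = 131.25 and Ps = 73 + (5/7)·92.75 = 139.25.
Buyers' price falls by P* − Pb = 133 − 131.25 = 1.75; sellers' price rises by Ps − P* = 139.25 − 133 = 6.25.
So producers capture 6.25/8 = 0.78125 of each unit of subsidy.

Producer share = 0.78125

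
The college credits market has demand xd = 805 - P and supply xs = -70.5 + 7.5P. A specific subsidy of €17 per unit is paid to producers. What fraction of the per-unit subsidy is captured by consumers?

Consumer share = 15/17

Pre-subsidy: 805 - P = -70.5 + 7.5P gives P* = 103, x* = 702.
With the subsidy, sellers receive Ps = Pb + 17 for each unit, where Pb is the price buyers pay.
Supply in terms of Pb becomes xs = -70.5 + 7.5(Pb + 17) = 57 + 7.5Pb. Setting this equal to demand: 805 - Pb = 57 + 7.5Pb, so Pb = 88.
Sellers receive Ps = 88 + 17 = 105; x' = 805 − 1·88 = 717.
Buyers' price falls by P* − Pb = 103 − 88 = 15; sellers' price rises by Ps − P* = 105 − 103 = 2.
So consumers capture 15/17 = 15/17 of each unit of subsidy.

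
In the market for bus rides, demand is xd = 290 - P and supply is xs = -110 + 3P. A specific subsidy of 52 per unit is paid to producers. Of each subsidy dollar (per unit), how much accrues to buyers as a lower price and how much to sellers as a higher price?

Buyers gain 39 per unit; sellers gain 13 per unit

Pre-subsidy: 290 - P = -110 + 3P gives P* = 100, x* = 190.
With the subsidy, sellers receive Ps = Pb + 52 for each unit, where Pb is the price buyers pay.
Supply in terms of Pb becomes xs = -110 + 3(Pb + 52) = 46 + 3Pb. Setting this equal to demand: 290 - Pb = 46 + 3Pb, so Pb = 61.
Sellers receive Ps = 61 + 52 = 113; x' = 290 − 1·61 = 229.
Buyers' price falls by P* − Pb = 100 − 61 = 39; sellers' price rises by Ps − P* = 113 − 100 = 13.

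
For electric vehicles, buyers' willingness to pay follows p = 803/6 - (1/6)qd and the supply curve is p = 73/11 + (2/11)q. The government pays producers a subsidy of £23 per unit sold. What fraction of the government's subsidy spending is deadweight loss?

DWL / government spending = 33/431

Pre-subsidy: 803/6 - (1/6)q = 73/11 + (2/11)q gives q* = 365 and p* = 73.
With the subsidy, sellers receive ps = pb + 23 for each unit, where pb is the price buyers pay.
On the curves, pb = 803/6 - (1/6)q and ps = 73/11 + (2/11)q; the wedge ps − pb = 23 gives 73/11 + (2/11)q − (803/6 - (1/6)q) = 23, so q' = 431.
Then pb = 803/6 − (1/6)·431 = 62 and ps = 73/11 + (2/11)·431 = 85.
ΔCS = ½(365 + 431)(73 − 62) = 4378; ΔPS = ½(365 + 431)(85 − 73) = 4776.
Government spending = 23 × 431 = 9913.
DWL = ½ × 23 × (431 − 365) = 759; fraction = 759 / 9913 = 33/431.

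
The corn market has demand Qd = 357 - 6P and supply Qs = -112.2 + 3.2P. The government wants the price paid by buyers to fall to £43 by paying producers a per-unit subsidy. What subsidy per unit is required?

Required subsidy s = £23 per unit

At a buyer price of 43, quantity demanded is 357 − 6·43 = 99.
Sellers supply 99 only when they receive Ps with -112.2 + 3.2·Ps = 99, i.e. Ps = 66.
s = Ps − Pb = 66 − 43 = 23.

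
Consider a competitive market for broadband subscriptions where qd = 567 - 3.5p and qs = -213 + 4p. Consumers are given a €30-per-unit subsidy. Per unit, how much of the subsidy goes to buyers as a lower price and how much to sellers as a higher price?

Pre-subsidy: 567 - 3.5p = -213 + 4p gives p* = 104, q* = 203.
With the rebate, buyers effectively pay pb = ps − 30, where ps is the price sellers receive.
Demand in terms of ps becomes qd = 567 − 3.5(ps − 30) = 672 - 3.5ps. Setting this equal to supply: 672 - 3.5ps = -213 + 4ps, so ps = 118.
Buyers pay pb = 118 − 30 = 88; q' = -213 + 4·118 = 259.
Buyers' price falls by p* − pb = 104 − 88 = 16; sellers' price rises by ps − p* = 118 − 104 = 14.

Buyers gain €16 per unit; sellers gain €14 per unit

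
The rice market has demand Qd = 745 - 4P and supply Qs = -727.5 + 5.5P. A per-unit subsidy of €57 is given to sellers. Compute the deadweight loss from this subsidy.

Deadweight loss = €3762

Pre-subsidy: 745 - 4P = -727.5 + 5.5P gives P* = 155, Q* = 125.
With the subsidy, sellers receive Ps = Pb + 57 for each unit, where Pb is the price buyers pay.
Supply in terms of Pb becomes Qs = -727.5 + 5.5(Pb + 57) = -414 + 5.5Pb. Setting this equal to demand: 745 - 4Pb = -414 + 5.5Pb, so Pb = 122.
Sellers receive Ps = 122 + 57 = 179; Q' = 745 − 4·122 = 257.
The subsidy expands output by 257 − 125 = 132 past the efficient level; on those units the gap between marginal cost and willingness to pay runs from 0 up to 57.
DWL = ½ × 57 × 132 = 3762.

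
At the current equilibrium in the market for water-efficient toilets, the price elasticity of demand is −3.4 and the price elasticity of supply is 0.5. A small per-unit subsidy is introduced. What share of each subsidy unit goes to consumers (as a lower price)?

For a small subsidy around the equilibrium, the benefit split depends on the relative slopes, which at a point are proportional to the elasticities.
Buyer share = εs/(εs + |εd|) = 0.5/(0.5 + 3.4) = 5/39; seller share = |εd|/(εs + |εd|) = 34/39.

Consumer share = 5/39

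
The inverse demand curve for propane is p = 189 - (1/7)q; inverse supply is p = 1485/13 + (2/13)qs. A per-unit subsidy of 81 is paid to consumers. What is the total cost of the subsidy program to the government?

Pre-subsidy: 189 - (1/7)q = 1485/13 + (2/13)q gives q* = 252 and p* = 153.
With the rebate, buyers effectively pay pb = ps − 81, where ps is the price sellers receive.
On the curves, pb = 189 - (1/7)q and ps = 1485/13 + (2/13)q; the wedge ps − pb = 81 gives 1485/13 + (2/13)q − (189 - (1/7)q) = 81, so q' = 525.
Then pb = 189 − (1/7)·525 = 114 and ps = 1485/13 + (2/13)·525 = 195.
Government outlay = subsidy × quantity = 81 × 525 = 42525.

Government cost = 42525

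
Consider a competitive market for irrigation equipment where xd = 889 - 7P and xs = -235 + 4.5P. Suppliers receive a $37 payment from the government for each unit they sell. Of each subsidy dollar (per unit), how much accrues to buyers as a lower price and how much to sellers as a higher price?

Buyers gain 333/23 per unit; sellers gain 518/23 per unit

Pre-subsidy: 889 - 7P = -235 + 4.5P gives P* = 2248/23, x* = 4711/23.
With the subsidy, sellers receive Ps = Pb + 37 for each unit, where Pb is the price buyers pay.
Supply in terms of Pb becomes xs = -235 + 4.5(Pb + 37) = -68.5 + 4.5Pb. Setting this equal to demand: 889 - 7Pb = -68.5 + 4.5Pb, so Pb = 1915/23.
Sellers receive Ps = 1915/23 + 37 = 2766/23; x' = 889 − 7·(1915/23) = 7042/23.
Buyers' price falls by P* − Pb = 2248/23 − 1915/23 = 333/23; sellers' price rises by Ps − P* = 2766/23 − 2248/23 = 518/23.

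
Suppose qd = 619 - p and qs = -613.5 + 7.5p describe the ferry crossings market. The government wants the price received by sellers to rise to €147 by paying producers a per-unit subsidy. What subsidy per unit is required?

Required subsidy s = €17 per unit

At a seller price of 147, quantity supplied is -613.5 + 7.5·147 = 489.
Buyers absorb 489 only when they pay pb with 619 − 1·pb = 489, i.e. pb = 130.
s = ps − pb = 147 − 130 = 17.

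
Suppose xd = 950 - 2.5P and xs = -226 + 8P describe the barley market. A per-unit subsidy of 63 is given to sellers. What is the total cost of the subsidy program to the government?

Government cost = 49770

Pre-subsidy: 950 - 2.5P = -226 + 8P gives P* = 112, x* = 670.
With the subsidy, sellers receive Ps = Pb + 63 for each unit, where Pb is the price buyers pay.
Supply in terms of Pb becomes xs = -226 + 8(Pb + 63) = 278 + 8Pb. Setting this equal to demand: 950 - 2.5Pb = 278 + 8Pb, so Pb = 64.
Sellers receive Ps = 64 + 63 = 127; x' = 950 − 2.5·64 = 790.
Government outlay = subsidy × quantity = 63 × 790 = 49770.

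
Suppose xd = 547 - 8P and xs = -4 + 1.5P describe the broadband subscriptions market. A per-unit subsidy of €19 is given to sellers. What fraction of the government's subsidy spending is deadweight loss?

Pre-subsidy: 547 - 8P = -4 + 1.5P gives P* = 58, x* = 83.
With the subsidy, sellers receive Ps = Pb + 19 for each unit, where Pb is the price buyers pay.
Supply in terms of Pb becomes xs = -4 + 1.5(Pb + 19) = 24.5 + 1.5Pb. Setting this equal to demand: 547 - 8Pb = 24.5 + 1.5Pb, so Pb = 55.
Sellers receive Ps = 55 + 19 = 74; x' = 547 − 8·55 = 107.
ΔCS = ½(83 + 107)(58 − 55) = 285; ΔPS = ½(83 + 107)(74 − 58) = 1520.
Government spending = 19 × 107 = 2033.
DWL = ½ × 19 × (107 − 83) = 228; fraction = 228 / 2033 = 12/107.

DWL / government spending = 12/107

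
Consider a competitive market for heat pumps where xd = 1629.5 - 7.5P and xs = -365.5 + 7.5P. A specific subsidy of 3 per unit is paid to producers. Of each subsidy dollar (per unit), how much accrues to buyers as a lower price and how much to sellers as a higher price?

Pre-subsidy: 1629.5 - 7.5P = -365.5 + 7.5P gives P* = 133, x* = 632.
With the subsidy, sellers receive Ps = Pb + 3 for each unit, where Pb is the price buyers pay.
Supply in terms of Pb becomes xs = -365.5 + 7.5(Pb + 3) = -343 + 7.5Pb. Setting this equal to demand: 1629.5 - 7.5Pb = -343 + 7.5Pb, so Pb = 131.5.
Sellers receive Ps = 131.5 + 3 = 134.5; x' = 1629.5 − 7.5·131.5 = 643.25.
Buyers' price falls by P* − Pb = 133 − 131.5 = 1.5; sellers' price rises by Ps − P* = 134.5 − 133 = 1.5.

Buyers gain 1.5 per unit; sellers gain 1.5 per unit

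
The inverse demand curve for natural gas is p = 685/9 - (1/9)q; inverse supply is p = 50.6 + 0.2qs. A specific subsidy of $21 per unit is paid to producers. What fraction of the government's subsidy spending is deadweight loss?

Pre-subsidy: 685/9 - (1/9)q = 50.6 + 0.2q gives q* = 82 and p* = 67.
With the subsidy, sellers receive ps = pb + 21 for each unit, where pb is the price buyers pay.
On the curves, pb = 685/9 - (1/9)q and ps = 50.6 + 0.2q; the wedge ps − pb = 21 gives 50.6 + 0.2q − (685/9 - (1/9)q) = 21, so q' = 149.5.
Then pb = 685/9 − (1/9)·149.5 = 59.5 and ps = 50.6 + 0.2·149.5 = 80.5.
ΔCS = ½(82 + 149.5)(67 − 59.5) = 868.125; ΔPS = ½(82 + 149.5)(80.5 − 67) = 1562.625.
Government spending = 21 × 149.5 = 3139.5.
DWL = ½ × 21 × (149.5 − 82) = 708.75; fraction = 708.75 / 3139.5 = 135/598.

DWL / government spending = 135/598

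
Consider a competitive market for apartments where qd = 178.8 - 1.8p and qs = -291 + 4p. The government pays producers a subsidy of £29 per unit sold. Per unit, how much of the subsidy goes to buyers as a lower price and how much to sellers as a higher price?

Buyers gain £20 per unit; sellers gain £9 per unit

Pre-subsidy: 178.8 - 1.8p = -291 + 4p gives p* = 81, q* = 33.
With the subsidy, sellers receive ps = pb + 29 for each unit, where pb is the price buyers pay.
Supply in terms of pb becomes qs = -291 + 4(pb + 29) = -175 + 4pb. Setting this equal to demand: 178.8 - 1.8pb = -175 + 4pb, so pb = 61.
Sellers receive ps = 61 + 29 = 90; q' = 178.8 − 1.8·61 = 69.
Buyers' price falls by p* − pb = 81 − 61 = 20; sellers' price rises by ps − p* = 90 − 81 = 9.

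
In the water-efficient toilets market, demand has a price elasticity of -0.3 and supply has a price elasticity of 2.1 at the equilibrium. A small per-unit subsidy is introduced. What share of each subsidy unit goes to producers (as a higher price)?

For a small subsidy around the equilibrium, the benefit split depends on the relative slopes, which at a point are proportional to the elasticities.
Buyer share = εs/(εs + |εd|) = 2.1/(2.1 + 0.3) = 0.875; seller share = |εd|/(εs + |εd|) = 0.125.
So producers capture 0.125 of the subsidy.

Producer share = 0.125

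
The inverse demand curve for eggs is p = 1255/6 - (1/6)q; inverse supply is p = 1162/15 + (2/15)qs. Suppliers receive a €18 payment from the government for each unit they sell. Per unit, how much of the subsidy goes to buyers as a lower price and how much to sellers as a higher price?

Buyers gain €10 per unit; sellers gain €8 per unit

Pre-subsidy: 1255/6 - (1/6)q = 1162/15 + (2/15)q gives q* = 439 and p* = 136.
With the subsidy, sellers receive ps = pb + 18 for each unit, where pb is the price buyers pay.
On the curves, pb = 1255/6 - (1/6)q and ps = 1162/15 + (2/15)q; the wedge ps − pb = 18 gives 1162/15 + (2/15)q − (1255/6 - (1/6)q) = 18, so q' = 499.
Then pb = 1255/6 − (1/6)·499 = 126 and ps = 1162/15 + (2/15)·499 = 144.
Buyers' price falls by p* − pb = 136 − 126 = 10; sellers' price rises by ps − p* = 144 − 136 = 8.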